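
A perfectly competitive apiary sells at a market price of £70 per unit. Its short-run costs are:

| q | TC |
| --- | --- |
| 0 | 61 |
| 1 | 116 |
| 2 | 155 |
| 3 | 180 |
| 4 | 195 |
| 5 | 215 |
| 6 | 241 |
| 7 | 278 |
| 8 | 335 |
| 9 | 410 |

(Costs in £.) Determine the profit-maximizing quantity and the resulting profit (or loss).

q = 8; profit = £225

Profit at each row (π = 70q − TC): q=0: -61; q=1: -46; q=2: -15; q=3: 30; q=4: 85; q=5: 135; q=6: 179; q=7: 212; q=8: 225; q=9: 220.
Profit is maximized at q = 8. AVC there is 274/8 = £34.25 ≤ P, so producing beats shutting down (which would give -£61).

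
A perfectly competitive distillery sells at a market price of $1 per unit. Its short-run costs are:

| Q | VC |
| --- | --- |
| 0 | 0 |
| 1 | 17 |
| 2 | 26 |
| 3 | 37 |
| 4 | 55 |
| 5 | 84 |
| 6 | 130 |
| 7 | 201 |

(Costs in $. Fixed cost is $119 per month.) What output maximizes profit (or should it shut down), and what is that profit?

Profit at each row (π = 1Q − TC): Q=0: -119; Q=1: -135; Q=2: -143; Q=3: -153; Q=4: -170; Q=5: -198; Q=6: -243; Q=7: -313.
Profit is highest at Q = 0. Equivalently, the lowest AVC in the table is 37/3 ≈ $12.33 at Q = 3, and P = $1 falls below it — price never covers variable cost, so the firm shuts down and loses only its fixed cost.

Q = 0 (shut down); profit = -$119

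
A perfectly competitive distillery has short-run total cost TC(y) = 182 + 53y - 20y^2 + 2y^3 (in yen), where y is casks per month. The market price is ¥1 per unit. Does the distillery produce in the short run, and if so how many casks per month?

Shut down

Strip out fixed cost: VC = 53y - 20y^2 + 2y^3. Then AVC = 53 - 20y + 2y^2 and MC = 53 - 40y + 6y^2.
AVC hits its minimum where MC = AVC, at y = 5, giving min AVC = 53 - 20·5 + 2·5^2 = ¥3.
P = ¥1 lies below min AVC = ¥3; no output level covers variable cost.
Best response: produce nothing and absorb the ¥182 fixed cost.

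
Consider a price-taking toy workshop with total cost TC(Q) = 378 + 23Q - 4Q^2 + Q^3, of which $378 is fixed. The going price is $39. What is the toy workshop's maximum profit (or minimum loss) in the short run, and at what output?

Profit = -$314 at Q = 4

AVC = 23 - 4Q + Q^2 has its minimum $19 at Q = 2; price $39 clears that bar, so the firm operates.
With MC = 23 - 8Q + 3Q^2, P = MC on the upward-sloping part at Q* = 4.
TR = 39·4 = 156. TC = 378 + 92 = 470. Profit = 156 − 470 = -$314.
By producing, the firm covers all variable cost plus $64 of fixed cost; shutting down would lose the full $378.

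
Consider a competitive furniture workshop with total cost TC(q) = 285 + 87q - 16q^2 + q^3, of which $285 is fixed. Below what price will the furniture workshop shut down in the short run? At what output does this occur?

$23 per unit, at q = 8

Short-run supply begins at min AVC. From VC = 87q - 16q^2 + q^3, AVC = 87 - 16q + q^2.
dAVC/dq = -16 + 2q = 0 gives q = 8. min AVC = 87 - 16·8 + 8^2 = 23.
So the shutdown price is $23.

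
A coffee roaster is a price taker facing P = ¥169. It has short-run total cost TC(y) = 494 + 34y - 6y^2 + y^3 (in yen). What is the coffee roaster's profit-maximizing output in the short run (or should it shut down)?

Strip out fixed cost: VC = 34y - 6y^2 + y^3. Then AVC = 34 - 6y + y^2 and MC = 34 - 12y + 3y^2.
AVC is minimized where dAVC/dy = -6 + 2y = 0, at y = 3; min AVC = 34 - 6·3 + 3^2 = ¥25.
Because ¥169 ≥ ¥25, revenue can cover variable cost; the firm operates.
Set P = MC: 169 = 34 - 12y + 3y^2 → -135 - 12y + 3y^2 = 0. The roots are y = -5 and y = 9; the profit-maximizing output is on the rising part of MC, so y* = 9.
Check: AVC at y = 9 is ¥61 ≤ P, so revenue covers variable cost.
Profit = P·y − TC = 169·9 − 1043 = ¥478.

Produce at y = 9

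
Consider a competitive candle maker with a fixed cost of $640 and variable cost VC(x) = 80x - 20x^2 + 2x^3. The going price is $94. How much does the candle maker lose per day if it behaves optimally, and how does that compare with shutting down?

Profit = -$248 at x = 7

AVC = 80 - 20x + 2x^2; min AVC = $30 at x = 5. Since P = $94 ≥ min AVC, the firm produces.
With MC = 80 - 40x + 6x^2, P = MC on the upward-sloping part at x* = 7.
TR = 94·7 = 658. TC = 640 + 266 = 906. Profit = 658 − 906 = -$248.
Shutting down would mean losing the fixed cost of $640, so operating at a loss of $248 is better by $392.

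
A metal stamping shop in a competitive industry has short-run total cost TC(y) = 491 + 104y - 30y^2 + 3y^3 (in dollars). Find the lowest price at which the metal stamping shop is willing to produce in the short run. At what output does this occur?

$29 per unit, at y = 5

Short-run supply begins at min AVC. From VC = 104y - 30y^2 + 3y^3, AVC = 104 - 30y + 3y^2.
dAVC/dy = -30 + 6y = 0 gives y = 5. min AVC = 104 - 30·5 + 3·5^2 = 29.
For P < $29 the firm produces nothing.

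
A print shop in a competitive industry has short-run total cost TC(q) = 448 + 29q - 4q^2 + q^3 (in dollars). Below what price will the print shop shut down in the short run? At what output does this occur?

The firm shuts down when price falls below the minimum of average variable cost. AVC = VC/q = 29 - 4q + q^2.
At the minimum of AVC, MC = AVC. MC = 29 - 8q + 3q^2; setting MC = AVC gives 2q^2 - 4q = 0, so q = 2. min AVC = 25.
So the shutdown price is $25.

$25 per unit, at q = 2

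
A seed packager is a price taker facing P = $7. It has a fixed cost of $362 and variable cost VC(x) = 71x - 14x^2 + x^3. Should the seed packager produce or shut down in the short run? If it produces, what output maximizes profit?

From TC, MC = TC'(x) = 71 - 28x + 3x^2 and AVC = VC/x = 71 - 14x + x^2.
AVC hits its minimum where MC = AVC, at x = 7, giving min AVC = 71 - 14·7 + 7^2 = $22.
Since P = $7 < min AVC = $22, price fails to cover variable cost at any output.
Shutting down limits the loss to fixed cost, $362.

Shut down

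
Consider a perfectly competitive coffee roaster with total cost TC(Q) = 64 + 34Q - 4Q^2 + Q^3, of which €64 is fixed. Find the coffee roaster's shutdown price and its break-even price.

Shutdown price = €30; break-even price = €50

AVC = 34 - 4Q + Q^2; minimized at Q = 2, giving min AVC = €30. That is the shutdown price.
ATC = 64/Q + 34 - 4Q + Q^2. Setting dATC/dQ = −64/Q^2 − 4 + 2Q = 0 gives Q = 4 (since 2·4^3 − 4·4^2 = 64).
min ATC = 64/4 + 34 − 4·4 + 4^2 = €50. That is the break-even price.
Between these two prices the firm operates at a loss; above €50 it earns a profit.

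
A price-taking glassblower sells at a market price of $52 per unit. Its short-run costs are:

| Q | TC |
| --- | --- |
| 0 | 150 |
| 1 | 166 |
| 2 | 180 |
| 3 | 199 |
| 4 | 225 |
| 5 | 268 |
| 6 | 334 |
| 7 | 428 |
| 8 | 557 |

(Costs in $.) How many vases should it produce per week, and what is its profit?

Profit at each row (π = 52Q − TC): Q=0: -150; Q=1: -114; Q=2: -76; Q=3: -43; Q=4: -17; Q=5: -8; Q=6: -22; Q=7: -64; Q=8: -141.
Profit is maximized at Q = 5. AVC there is 118/5 = $23.60 ≤ P, so producing beats shutting down (which would give -$150).

Q = 5; profit = -$8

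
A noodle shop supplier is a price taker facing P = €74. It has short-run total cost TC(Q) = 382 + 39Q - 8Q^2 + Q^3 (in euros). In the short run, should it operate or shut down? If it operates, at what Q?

Strip out fixed cost: VC = 39Q - 8Q^2 + Q^3. Then AVC = 39 - 8Q + Q^2 and MC = 39 - 16Q + 3Q^2.
AVC is minimized where dAVC/dQ = -8 + 2Q = 0, at Q = 4; min AVC = 39 - 8·4 + 4^2 = €23.
Because €74 ≥ €23, revenue can cover variable cost; the firm operates.
P = MC gives -35 - 16Q + 3Q^2 = 0, with roots -5/3 and 7. Take the larger (rising MC): Q* = 7.
Check: AVC at Q = 7 is €32 ≤ P, so revenue covers variable cost.
Profit = P·Q − TC = 74·7 − 606 = -€88, a loss, but smaller than the €382 fixed cost the firm would lose by shutting down.

Produce at Q = 7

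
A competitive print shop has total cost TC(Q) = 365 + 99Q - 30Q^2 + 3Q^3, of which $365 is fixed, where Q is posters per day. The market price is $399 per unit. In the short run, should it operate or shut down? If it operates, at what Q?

Produce at Q = 10

From TC, MC = TC'(Q) = 99 - 60Q + 9Q^2 and AVC = VC/Q = 99 - 30Q + 3Q^2.
AVC hits its minimum where MC = AVC, at Q = 5, giving min AVC = 99 - 30·5 + 3·5^2 = $24.
Because $399 ≥ $24, revenue can cover variable cost; the firm operates.
P = MC gives -300 - 60Q + 9Q^2 = 0, with roots -10/3 and 10. Take the larger (rising MC): Q* = 10.
Check: AVC at Q = 10 is $99 ≤ P, so revenue covers variable cost.
Profit = P·Q − TC = 399·10 − 1355 = $2635.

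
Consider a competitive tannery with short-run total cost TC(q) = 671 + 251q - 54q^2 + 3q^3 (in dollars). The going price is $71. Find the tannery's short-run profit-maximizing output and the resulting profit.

Profit = -$71 at q = 10

AVC = 251 - 54q + 3q^2; min AVC = $8 at q = 9. Since P = $71 ≥ min AVC, the firm produces.
With MC = 251 - 108q + 9q^2, P = MC on the upward-sloping part at q* = 10.
TR = 71·10 = 710. TC = 671 + 110 = 781. Profit = 710 − 781 = -$71.
Shutting down would mean losing the fixed cost of $671, so operating at a loss of $71 is better by $600.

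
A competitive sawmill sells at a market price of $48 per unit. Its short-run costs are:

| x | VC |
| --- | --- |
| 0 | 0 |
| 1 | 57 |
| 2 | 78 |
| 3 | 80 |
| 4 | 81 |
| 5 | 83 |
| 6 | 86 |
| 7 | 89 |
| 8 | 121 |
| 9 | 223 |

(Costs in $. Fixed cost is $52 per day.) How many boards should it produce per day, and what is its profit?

Compute π = P·x − TC at each output: x=0: -52; x=1: -61; x=2: -34; x=3: 12; x=4: 59; x=5: 105; x=6: 150; x=7: 195; x=8: 211; x=9: 157.
Profit is maximized at x = 8. AVC there is 121/8 = $15.12 ≤ P, so producing beats shutting down (which would give -$52).

x = 8; profit = $211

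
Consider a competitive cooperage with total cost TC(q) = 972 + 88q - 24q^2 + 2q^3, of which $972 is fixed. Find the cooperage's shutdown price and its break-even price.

AVC = 88 - 24q + 2q^2; minimized at q = 6, giving min AVC = $16. That is the shutdown price.
ATC = 972/q + 88 - 24q + 2q^2. Setting dATC/dq = −972/q^2 − 24 + 4q = 0 gives q = 9 (since 4·9^3 − 24·9^2 = 972).
min ATC = 972/9 + 88 − 24·9 + 2·9^2 = $142. That is the break-even price.
Between these two prices the firm operates at a loss; above $142 it earns a profit.

Shutdown price = $16; break-even price = $142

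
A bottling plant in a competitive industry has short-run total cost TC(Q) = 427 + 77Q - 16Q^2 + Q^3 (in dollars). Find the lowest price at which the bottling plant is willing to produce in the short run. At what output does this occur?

$13 per unit, at Q = 8

The firm shuts down when price falls below the minimum of average variable cost. AVC = VC/Q = 77 - 16Q + Q^2.
At the minimum of AVC, MC = AVC. MC = 77 - 32Q + 3Q^2; setting MC = AVC gives 2Q^2 - 16Q = 0, so Q = 8. min AVC = 13.
The firm shuts down for any P below $13.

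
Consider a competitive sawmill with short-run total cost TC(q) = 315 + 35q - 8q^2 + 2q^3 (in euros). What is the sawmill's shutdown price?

The shutdown price is the minimum of AVC. VC = 35q - 8q^2 + 2q^3, so AVC = 35 - 8q + 2q^2.
At the minimum of AVC, MC = AVC. MC = 35 - 16q + 6q^2; setting MC = AVC gives 4q^2 - 8q = 0, so q = 2. min AVC = 27.
The firm shuts down for any P below €27.

€27 per unit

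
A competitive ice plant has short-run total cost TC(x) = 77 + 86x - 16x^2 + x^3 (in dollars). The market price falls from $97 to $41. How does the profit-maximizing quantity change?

AVC = 86 - 16x + x^2, minimized at x = 8 where min AVC = $22. MC = 86 - 32x + 3x^2.
At P = $97 ≥ min AVC, set P = MC on the rising branch: x = 11.
At P = $41 ≥ min AVC, set P = MC: x = 9. The firm stays open but cuts output.

Output falls from 11 to 9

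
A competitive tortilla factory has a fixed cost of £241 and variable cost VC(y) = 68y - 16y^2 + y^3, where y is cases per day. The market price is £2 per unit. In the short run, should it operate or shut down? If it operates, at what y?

Variable cost is VC = 68y - 16y^2 + y^3, so AVC = VC/y = 68 - 16y + y^2 and MC = dTC/dy = 68 - 32y + 3y^2.
The AVC parabola has its vertex at y = 16/2 = 8, where AVC = 68 - 16·8 + 8^2 = £4.
With P < min AVC (£2 < £4), every unit sold adds to the loss.
The firm minimizes its loss by shutting down and losing only its fixed cost of £241.

Shut down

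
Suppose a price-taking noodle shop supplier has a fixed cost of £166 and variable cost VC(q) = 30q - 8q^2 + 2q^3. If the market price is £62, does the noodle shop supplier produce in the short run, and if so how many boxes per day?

Produce at q = 4

From TC, MC = TC'(q) = 30 - 16q + 6q^2 and AVC = VC/q = 30 - 8q + 2q^2.
The AVC parabola has its vertex at q = 8/4 = 2, where AVC = 30 - 8·2 + 2·2^2 = £22.
P = £62 exceeds min AVC = £22, so the firm stays open.
Set P = MC: 62 = 30 - 16q + 6q^2 → -32 - 16q + 6q^2 = 0. The roots are q = -4/3 and q = 4; the profit-maximizing output is on the rising part of MC, so q* = 4.
Check: AVC at q = 4 is £30 ≤ P, so revenue covers variable cost.
Profit = P·q − TC = 62·4 − 286 = -£38, a loss, but smaller than the £166 fixed cost the firm would lose by shutting down.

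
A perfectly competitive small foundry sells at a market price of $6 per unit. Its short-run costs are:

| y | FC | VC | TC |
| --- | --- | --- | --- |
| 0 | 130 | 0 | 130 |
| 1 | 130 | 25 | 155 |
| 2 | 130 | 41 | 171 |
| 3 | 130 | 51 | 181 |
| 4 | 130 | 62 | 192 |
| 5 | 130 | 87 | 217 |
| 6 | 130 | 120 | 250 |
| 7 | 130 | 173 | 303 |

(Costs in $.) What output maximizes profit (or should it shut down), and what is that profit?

y = 0 (shut down); profit = -$130

Tabulate TR − TC: y=0: -130; y=1: -149; y=2: -159; y=3: -163; y=4: -168; y=5: -187; y=6: -214; y=7: -261.
Profit is highest at y = 0. Equivalently, the lowest AVC in the table is 62/4 ≈ $15.50 at y = 4, and P = $6 falls below it — price never covers variable cost, so the firm shuts down and loses only its fixed cost.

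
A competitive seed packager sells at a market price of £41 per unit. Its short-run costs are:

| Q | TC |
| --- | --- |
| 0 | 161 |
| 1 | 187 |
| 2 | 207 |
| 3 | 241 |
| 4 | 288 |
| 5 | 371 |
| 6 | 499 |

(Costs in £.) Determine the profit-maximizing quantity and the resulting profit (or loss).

Compute π = P·Q − TC at each output: Q=0: -161; Q=1: -146; Q=2: -125; Q=3: -118; Q=4: -124; Q=5: -166; Q=6: -253.
Profit is maximized at Q = 3. AVC there is 80/3 = £26.67 ≤ P, so producing beats shutting down (which would give -£161).

Q = 3; profit = -£118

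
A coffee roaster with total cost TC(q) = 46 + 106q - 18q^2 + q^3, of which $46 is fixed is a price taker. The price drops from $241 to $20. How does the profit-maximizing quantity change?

MC = 106 - 36q + 3q^2; the shutdown threshold is min AVC = $25 (at q = 9).
At P = $241 ≥ min AVC, set P = MC on the rising branch: q = 15.
At P = $20 < min AVC = $25, price no longer covers variable cost at any output, so the firm shuts down: q = 0.

Output falls from 15 to 0 (the firm shuts down)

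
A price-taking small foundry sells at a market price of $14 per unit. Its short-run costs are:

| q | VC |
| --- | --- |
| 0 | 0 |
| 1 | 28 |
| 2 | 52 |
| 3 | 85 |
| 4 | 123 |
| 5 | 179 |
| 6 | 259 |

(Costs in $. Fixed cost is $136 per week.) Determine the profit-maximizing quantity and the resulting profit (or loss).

q = 0 (shut down); profit = -$136

Tabulate TR − TC: q=0: -136; q=1: -150; q=2: -160; q=3: -179; q=4: -203; q=5: -245; q=6: -311.
Profit is highest at q = 0. Equivalently, the lowest AVC in the table is 52/2 ≈ $26 at q = 2, and P = $14 falls below it — price never covers variable cost, so the firm shuts down and loses only its fixed cost.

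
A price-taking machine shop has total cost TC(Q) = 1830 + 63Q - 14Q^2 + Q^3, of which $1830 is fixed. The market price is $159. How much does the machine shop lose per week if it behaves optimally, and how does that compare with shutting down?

Profit = -$390 at Q = 12

AVC = 63 - 14Q + Q^2 has its minimum $14 at Q = 7; price $159 clears that bar, so the firm operates.
MC = 63 - 28Q + 3Q^2. Setting P = MC and taking the root on the rising branch gives Q* = 12.
TR = 159·12 = 1908. TC = 1830 + 468 = 2298. Profit = 1908 − 2298 = -$390.
That loss of $390 beats the $1830 the firm would lose by shutting down; producing recovers $1440 of fixed cost.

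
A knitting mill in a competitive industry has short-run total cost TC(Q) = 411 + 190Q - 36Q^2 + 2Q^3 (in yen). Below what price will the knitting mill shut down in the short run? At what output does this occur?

¥28 per unit, at Q = 9

Short-run supply begins at min AVC. From VC = 190Q - 36Q^2 + 2Q^3, AVC = 190 - 36Q + 2Q^2.
At the minimum of AVC, MC = AVC. MC = 190 - 72Q + 6Q^2; setting MC = AVC gives 4Q^2 - 36Q = 0, so Q = 9. min AVC = 28.
So the shutdown price is ¥28.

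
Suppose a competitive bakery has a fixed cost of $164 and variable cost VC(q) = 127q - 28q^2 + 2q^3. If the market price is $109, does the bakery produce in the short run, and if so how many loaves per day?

Produce at q = 9

Variable cost is VC = 127q - 28q^2 + 2q^3, so AVC = VC/q = 127 - 28q + 2q^2 and MC = dTC/dq = 127 - 56q + 6q^2.
AVC hits its minimum where MC = AVC, at q = 7, giving min AVC = 127 - 28·7 + 2·7^2 = $29.
P = $109 exceeds min AVC = $29, so the firm stays open.
Solving P = MC: 18 - 56q + 6q^2 = 0 ⇒ q = 1/3 or 9. On the upward-sloping branch, q* = 9.
Check: AVC at q = 9 is $37 ≤ P, so revenue covers variable cost.
Profit = P·q − TC = 109·9 − 497 = $484.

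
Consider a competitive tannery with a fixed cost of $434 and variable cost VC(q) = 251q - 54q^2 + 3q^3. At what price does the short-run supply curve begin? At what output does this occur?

$8 per unit, at q = 9

The shutdown price is the minimum of AVC. VC = 251q - 54q^2 + 3q^3, so AVC = 251 - 54q + 3q^2.
At the minimum of AVC, MC = AVC. MC = 251 - 108q + 9q^2; setting MC = AVC gives 6q^2 - 54q = 0, so q = 9. min AVC = 8.
So the shutdown price is $8.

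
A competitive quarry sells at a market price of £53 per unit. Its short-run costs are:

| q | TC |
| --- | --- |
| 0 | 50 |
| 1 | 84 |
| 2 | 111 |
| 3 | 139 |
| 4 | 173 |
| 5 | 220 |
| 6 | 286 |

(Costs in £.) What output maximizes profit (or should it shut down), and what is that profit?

Tabulate TR − TC: q=0: -50; q=1: -31; q=2: -5; q=3: 20; q=4: 39; q=5: 45; q=6: 32.
Profit is maximized at q = 5. AVC there is 170/5 = £34 ≤ P, so producing beats shutting down (which would give -£50).

q = 5; profit = £45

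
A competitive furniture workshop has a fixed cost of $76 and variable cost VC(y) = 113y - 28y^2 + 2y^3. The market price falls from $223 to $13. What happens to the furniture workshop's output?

MC = 113 - 56y + 6y^2; the shutdown threshold is min AVC = $15 (at y = 7).
At P = $223 ≥ min AVC, set P = MC on the rising branch: y = 11.
At P = $13 < min AVC = $15, price no longer covers variable cost at any output, so the firm shuts down: y = 0.

Output falls from 11 to 0 (the firm shuts down)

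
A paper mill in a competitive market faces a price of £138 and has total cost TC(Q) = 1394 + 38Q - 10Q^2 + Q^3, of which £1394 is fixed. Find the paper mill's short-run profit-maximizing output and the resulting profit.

AVC = 38 - 10Q + Q^2; min AVC = £13 at Q = 5. Since P = £138 ≥ min AVC, the firm produces.
With MC = 38 - 20Q + 3Q^2, P = MC on the upward-sloping part at Q* = 10.
TR = 138·10 = 1380. TC = 1394 + 380 = 1774. Profit = 1380 − 1774 = -£394.
That loss of £394 beats the £1394 the firm would lose by shutting down; producing recovers £1000 of fixed cost.

Profit = -£394 at Q = 10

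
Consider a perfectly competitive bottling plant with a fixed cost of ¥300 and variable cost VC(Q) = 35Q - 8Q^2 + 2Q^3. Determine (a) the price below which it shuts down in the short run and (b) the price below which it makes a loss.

Shutdown price = ¥27; break-even price = ¥105

AVC = 35 - 8Q + 2Q^2; minimized at Q = 2, giving min AVC = ¥27. That is the shutdown price.
ATC = 300/Q + 35 - 8Q + 2Q^2. Setting dATC/dQ = −300/Q^2 − 8 + 4Q = 0 gives Q = 5 (since 4·5^3 − 8·5^2 = 300).
min ATC = 300/5 + 35 − 8·5 + 2·5^2 = ¥105. That is the break-even price.
For ¥27 ≤ P < ¥105 the firm produces at a loss; below ¥27 it shuts down.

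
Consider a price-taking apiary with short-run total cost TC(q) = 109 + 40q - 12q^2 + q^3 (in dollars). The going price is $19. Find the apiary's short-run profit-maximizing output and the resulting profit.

Profit = -$11 at q = 7

AVC = 40 - 12q + q^2; min AVC = $4 at q = 6. Since P = $19 ≥ min AVC, the firm produces.
MC = 40 - 24q + 3q^2. Setting P = MC and taking the root on the rising branch gives q* = 7.
TR = 19·7 = 133. TC = 109 + 35 = 144. Profit = 133 − 144 = -$11.
That loss of $11 beats the $109 the firm would lose by shutting down; producing recovers $98 of fixed cost.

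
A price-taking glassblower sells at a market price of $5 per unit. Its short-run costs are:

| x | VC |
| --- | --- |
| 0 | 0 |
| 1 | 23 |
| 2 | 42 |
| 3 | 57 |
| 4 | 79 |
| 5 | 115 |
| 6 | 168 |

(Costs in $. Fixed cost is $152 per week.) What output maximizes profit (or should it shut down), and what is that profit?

x = 0 (shut down); profit = -$152

Compute π = P·x − TC at each output: x=0: -152; x=1: -170; x=2: -184; x=3: -194; x=4: -211; x=5: -242; x=6: -290.
Profit is highest at x = 0. Equivalently, the lowest AVC in the table is 57/3 ≈ $19 at x = 3, and P = $5 falls below it — price never covers variable cost, so the firm shuts down and loses only its fixed cost.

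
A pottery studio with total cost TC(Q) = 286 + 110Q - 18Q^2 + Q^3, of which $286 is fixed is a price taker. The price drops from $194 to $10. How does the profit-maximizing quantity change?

Output falls from 14 to 0 (the firm shuts down)

MC = 110 - 36Q + 3Q^2; the shutdown threshold is min AVC = $29 (at Q = 9).
With P = $194 above the shutdown price, P = MC gives Q = 14.
At P = $10 < min AVC = $29, price no longer covers variable cost at any output, so the firm shuts down: Q = 0.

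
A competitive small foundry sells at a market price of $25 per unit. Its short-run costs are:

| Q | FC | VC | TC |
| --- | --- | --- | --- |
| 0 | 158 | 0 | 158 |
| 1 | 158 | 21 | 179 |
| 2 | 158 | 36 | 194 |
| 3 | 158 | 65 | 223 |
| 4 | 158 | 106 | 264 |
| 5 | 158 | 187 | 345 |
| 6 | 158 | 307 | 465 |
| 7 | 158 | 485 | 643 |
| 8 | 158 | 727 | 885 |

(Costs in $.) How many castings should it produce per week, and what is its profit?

Compute π = P·Q − TC at each output: Q=0: -158; Q=1: -154; Q=2: -144; Q=3: -148; Q=4: -164; Q=5: -220; Q=6: -315; Q=7: -468; Q=8: -685.
Profit is maximized at Q = 2. AVC there is 36/2 = $18 ≤ P, so producing beats shutting down (which would give -$158).

Q = 2; profit = -$144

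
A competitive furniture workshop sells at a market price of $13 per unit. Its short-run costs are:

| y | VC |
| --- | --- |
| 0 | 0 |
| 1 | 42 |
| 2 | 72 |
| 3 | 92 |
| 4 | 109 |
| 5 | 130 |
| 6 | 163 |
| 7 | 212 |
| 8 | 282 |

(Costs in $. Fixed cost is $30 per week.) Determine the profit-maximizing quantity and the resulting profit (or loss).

y = 0 (shut down); profit = -$30

Compute π = P·y − TC at each output: y=0: -30; y=1: -59; y=2: -76; y=3: -83; y=4: -87; y=5: -95; y=6: -115; y=7: -151; y=8: -208.
Profit is highest at y = 0. Equivalently, the lowest AVC in the table is 130/5 ≈ $26 at y = 5, and P = $13 falls below it — price never covers variable cost, so the firm shuts down and loses only its fixed cost.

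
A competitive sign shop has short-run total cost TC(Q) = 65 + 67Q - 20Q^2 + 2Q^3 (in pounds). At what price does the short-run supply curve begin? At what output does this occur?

£17 per unit, at Q = 5

The shutdown price is the minimum of AVC. VC = 67Q - 20Q^2 + 2Q^3, so AVC = 67 - 20Q + 2Q^2.
dAVC/dQ = -20 + 4Q = 0 gives Q = 5. min AVC = 67 - 20·5 + 2·5^2 = 17.
So the shutdown price is £17.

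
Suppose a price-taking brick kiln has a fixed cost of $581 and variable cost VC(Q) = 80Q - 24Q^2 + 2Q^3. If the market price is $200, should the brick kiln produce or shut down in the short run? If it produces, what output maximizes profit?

Produce at Q = 10

Variable cost is VC = 80Q - 24Q^2 + 2Q^3, so AVC = VC/Q = 80 - 24Q + 2Q^2 and MC = dTC/dQ = 80 - 48Q + 6Q^2.
The AVC parabola has its vertex at Q = 24/4 = 6, where AVC = 80 - 24·6 + 2·6^2 = $8.
Because $200 ≥ $8, revenue can cover variable cost; the firm operates.
P = MC gives -120 - 48Q + 6Q^2 = 0, with roots -2 and 10. Take the larger (rising MC): Q* = 10.
Check: AVC at Q = 10 is $40 ≤ P, so revenue covers variable cost.
Profit = P·Q − TC = 200·10 − 981 = $1019.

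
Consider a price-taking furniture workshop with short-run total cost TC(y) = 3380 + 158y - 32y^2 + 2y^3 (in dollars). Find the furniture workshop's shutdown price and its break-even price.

Shutdown price = $30; break-even price = $340

AVC = 158 - 32y + 2y^2; minimized at y = 8, giving min AVC = $30. That is the shutdown price.
ATC = 3380/y + 158 - 32y + 2y^2. Setting dATC/dy = −3380/y^2 − 32 + 4y = 0 gives y = 13 (since 4·13^3 − 32·13^2 = 3380).
min ATC = 3380/13 + 158 − 32·13 + 2·13^2 = $340. That is the break-even price.
Between these two prices the firm operates at a loss; above $340 it earns a profit.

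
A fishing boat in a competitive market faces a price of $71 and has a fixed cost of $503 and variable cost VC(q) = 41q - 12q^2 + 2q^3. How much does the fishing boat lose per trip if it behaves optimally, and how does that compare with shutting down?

AVC = 41 - 12q + 2q^2; min AVC = $23 at q = 3. Since P = $71 ≥ min AVC, the firm produces.
MC = 41 - 24q + 6q^2. Setting P = MC and taking the root on the rising branch gives q* = 5.
TR = 71·5 = 355. TC = 503 + 155 = 658. Profit = 355 − 658 = -$303.
By producing, the firm covers all variable cost plus $200 of fixed cost; shutting down would lose the full $503.

Profit = -$303 at q = 5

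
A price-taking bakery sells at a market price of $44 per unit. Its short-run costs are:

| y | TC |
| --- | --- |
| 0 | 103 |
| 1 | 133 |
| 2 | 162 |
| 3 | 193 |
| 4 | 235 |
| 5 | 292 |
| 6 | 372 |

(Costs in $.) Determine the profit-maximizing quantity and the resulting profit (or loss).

Tabulate TR − TC: y=0: -103; y=1: -89; y=2: -74; y=3: -61; y=4: -59; y=5: -72; y=6: -108.
Profit is maximized at y = 4. AVC there is 132/4 = $33 ≤ P, so producing beats shutting down (which would give -$103).

y = 4; profit = -$59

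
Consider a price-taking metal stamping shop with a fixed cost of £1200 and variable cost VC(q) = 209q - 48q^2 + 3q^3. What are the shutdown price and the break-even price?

AVC = 209 - 48q + 3q^2; minimized at q = 8, giving min AVC = £17. That is the shutdown price.
ATC = 1200/q + 209 - 48q + 3q^2. Setting dATC/dq = −1200/q^2 − 48 + 6q = 0 gives q = 10 (since 6·10^3 − 48·10^2 = 1200).
min ATC = 1200/10 + 209 − 48·10 + 3·10^2 = £149. That is the break-even price.
For £17 ≤ P < £149 the firm produces at a loss; below £17 it shuts down.

Shutdown price = £17; break-even price = £149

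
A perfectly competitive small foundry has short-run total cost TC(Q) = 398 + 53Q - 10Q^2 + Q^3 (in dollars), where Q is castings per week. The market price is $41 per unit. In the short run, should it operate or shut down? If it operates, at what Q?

Produce at Q = 6

Strip out fixed cost: VC = 53Q - 10Q^2 + Q^3. Then AVC = 53 - 10Q + Q^2 and MC = 53 - 20Q + 3Q^2.
AVC is minimized where dAVC/dQ = -10 + 2Q = 0, at Q = 5; min AVC = 53 - 10·5 + 5^2 = $28.
Since P = $41 ≥ min AVC = $28, price covers variable cost and the firm should produce.
Set P = MC: 41 = 53 - 20Q + 3Q^2 → 12 - 20Q + 3Q^2 = 0. The roots are Q = 2/3 and Q = 6; the profit-maximizing output is on the rising part of MC, so Q* = 6.
Check: AVC at Q = 6 is $29 ≤ P, so revenue covers variable cost.
Profit = P·Q − TC = 41·6 − 572 = -$326, a loss, but smaller than the $398 fixed cost the firm would lose by shutting down.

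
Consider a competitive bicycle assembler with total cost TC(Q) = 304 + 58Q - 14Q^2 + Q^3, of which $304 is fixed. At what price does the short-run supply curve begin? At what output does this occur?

$9 per unit, at Q = 7

The firm shuts down when price falls below the minimum of average variable cost. AVC = VC/Q = 58 - 14Q + Q^2.
dAVC/dQ = -14 + 2Q = 0 gives Q = 7. min AVC = 58 - 14·7 + 7^2 = 9.
So the shutdown price is $9.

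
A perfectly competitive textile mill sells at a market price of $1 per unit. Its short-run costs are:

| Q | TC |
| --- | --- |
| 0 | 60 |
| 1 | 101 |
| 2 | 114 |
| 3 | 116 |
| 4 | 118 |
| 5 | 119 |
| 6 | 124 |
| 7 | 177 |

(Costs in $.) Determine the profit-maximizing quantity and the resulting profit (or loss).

Q = 0 (shut down); profit = -$60

Compute π = P·Q − TC at each output: Q=0: -60; Q=1: -100; Q=2: -112; Q=3: -113; Q=4: -114; Q=5: -114; Q=6: -118; Q=7: -170.
Profit is highest at Q = 0. Equivalently, the lowest AVC in the table is 64/6 ≈ $10.67 at Q = 6, and P = $1 falls below it — price never covers variable cost, so the firm shuts down and loses only its fixed cost.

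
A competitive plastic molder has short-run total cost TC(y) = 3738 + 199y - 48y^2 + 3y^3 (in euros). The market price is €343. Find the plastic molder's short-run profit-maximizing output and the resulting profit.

AVC = 199 - 48y + 3y^2 has its minimum €7 at y = 8; price €343 clears that bar, so the firm operates.
MC = 199 - 96y + 9y^2. Setting P = MC and taking the root on the rising branch gives y* = 12.
TR = 343·12 = 4116. TC = 3738 + 660 = 4398. Profit = 4116 − 4398 = -€282.
Shutting down would mean losing the fixed cost of €3738, so operating at a loss of €282 is better by €3456.

Profit = -€282 at y = 12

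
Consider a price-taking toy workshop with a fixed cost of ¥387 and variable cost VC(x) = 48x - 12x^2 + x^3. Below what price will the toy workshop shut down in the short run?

The shutdown price is the minimum of AVC. VC = 48x - 12x^2 + x^3, so AVC = 48 - 12x + x^2.
dAVC/dx = -12 + 2x = 0 gives x = 6. min AVC = 48 - 12·6 + 6^2 = 12.
So the shutdown price is ¥12.

¥12 per unit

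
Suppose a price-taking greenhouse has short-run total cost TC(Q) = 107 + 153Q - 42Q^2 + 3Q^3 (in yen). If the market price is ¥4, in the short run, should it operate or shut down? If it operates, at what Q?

From TC, MC = TC'(Q) = 153 - 84Q + 9Q^2 and AVC = VC/Q = 153 - 42Q + 3Q^2.
AVC is minimized where dAVC/dQ = -42 + 6Q = 0, at Q = 7; min AVC = 153 - 42·7 + 3·7^2 = ¥6.
P = ¥4 lies below min AVC = ¥6; no output level covers variable cost.
The firm minimizes its loss by shutting down and losing only its fixed cost of ¥107.

Shut down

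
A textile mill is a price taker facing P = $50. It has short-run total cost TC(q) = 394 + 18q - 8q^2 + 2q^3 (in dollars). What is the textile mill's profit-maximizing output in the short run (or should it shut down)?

Produce at q = 4

Strip out fixed cost: VC = 18q - 8q^2 + 2q^3. Then AVC = 18 - 8q + 2q^2 and MC = 18 - 16q + 6q^2.
The AVC parabola has its vertex at q = 8/4 = 2, where AVC = 18 - 8·2 + 2·2^2 = $10.
Because $50 ≥ $10, revenue can cover variable cost; the firm operates.
P = MC gives -32 - 16q + 6q^2 = 0, with roots -4/3 and 4. Take the larger (rising MC): q* = 4.
Check: AVC at q = 4 is $18 ≤ P, so revenue covers variable cost.
Profit = P·q − TC = 50·4 − 466 = -$266, a loss, but smaller than the $394 fixed cost the firm would lose by shutting down.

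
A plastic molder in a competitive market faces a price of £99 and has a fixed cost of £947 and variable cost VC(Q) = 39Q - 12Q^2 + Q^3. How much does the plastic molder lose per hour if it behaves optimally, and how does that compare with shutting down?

AVC = 39 - 12Q + Q^2; min AVC = £3 at Q = 6. Since P = £99 ≥ min AVC, the firm produces.
With MC = 39 - 24Q + 3Q^2, P = MC on the upward-sloping part at Q* = 10.
TR = 99·10 = 990. TC = 947 + 190 = 1137. Profit = 990 − 1137 = -£147.
By producing, the firm covers all variable cost plus £800 of fixed cost; shutting down would lose the full £947.

Profit = -£147 at Q = 10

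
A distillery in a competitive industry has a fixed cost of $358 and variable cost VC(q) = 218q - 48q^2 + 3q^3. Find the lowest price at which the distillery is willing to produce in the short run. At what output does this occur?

The firm shuts down when price falls below the minimum of average variable cost. AVC = VC/q = 218 - 48q + 3q^2.
dAVC/dq = -48 + 6q = 0 gives q = 8. min AVC = 218 - 48·8 + 3·8^2 = 26.
For P < $26 the firm produces nothing.

$26 per unit, at q = 8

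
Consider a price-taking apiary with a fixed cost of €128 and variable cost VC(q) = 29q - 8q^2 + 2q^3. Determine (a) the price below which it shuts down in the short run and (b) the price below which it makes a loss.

Shutdown price = €21; break-even price = €61

AVC = 29 - 8q + 2q^2; minimized at q = 2, giving min AVC = €21. That is the shutdown price.
ATC = 128/q + 29 - 8q + 2q^2. Setting dATC/dq = −128/q^2 − 8 + 4q = 0 gives q = 4 (since 4·4^3 − 8·4^2 = 128).
min ATC = 128/4 + 29 − 8·4 + 2·4^2 = €61. That is the break-even price.
Between these two prices the firm operates at a loss; above €61 it earns a profit.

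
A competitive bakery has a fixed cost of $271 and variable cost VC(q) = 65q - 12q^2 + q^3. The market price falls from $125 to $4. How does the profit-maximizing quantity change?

MC = 65 - 24q + 3q^2; the shutdown threshold is min AVC = $29 (at q = 6).
With P = $125 above the shutdown price, P = MC gives q = 10.
At P = $4 < min AVC = $29, price no longer covers variable cost at any output, so the firm shuts down: q = 0.

Output falls from 10 to 0 (the firm shuts down)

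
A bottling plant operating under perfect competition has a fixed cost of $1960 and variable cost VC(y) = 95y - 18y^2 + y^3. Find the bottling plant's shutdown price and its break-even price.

Shutdown price = $14; break-even price = $179

AVC = 95 - 18y + y^2; minimized at y = 9, giving min AVC = $14. That is the shutdown price.
ATC = 1960/y + 95 - 18y + y^2. Setting dATC/dy = −1960/y^2 − 18 + 2y = 0 gives y = 14 (since 2·14^3 − 18·14^2 = 1960).
min ATC = 1960/14 + 95 − 18·14 + 14^2 = $179. That is the break-even price.
For $14 ≤ P < $179 the firm produces at a loss; below $14 it shuts down.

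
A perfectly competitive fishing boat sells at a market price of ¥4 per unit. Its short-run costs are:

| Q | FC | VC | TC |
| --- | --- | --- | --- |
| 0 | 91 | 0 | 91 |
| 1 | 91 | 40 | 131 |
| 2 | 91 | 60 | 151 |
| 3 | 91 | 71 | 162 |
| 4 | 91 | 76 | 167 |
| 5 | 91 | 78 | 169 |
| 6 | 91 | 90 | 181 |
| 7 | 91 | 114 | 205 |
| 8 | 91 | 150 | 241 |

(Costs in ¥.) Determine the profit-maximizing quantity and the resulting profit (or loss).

Q = 0 (shut down); profit = -¥91

Profit at each row (π = 4Q − TC): Q=0: -91; Q=1: -127; Q=2: -143; Q=3: -150; Q=4: -151; Q=5: -149; Q=6: -157; Q=7: -177; Q=8: -209.
Profit is highest at Q = 0. Equivalently, the lowest AVC in the table is 90/6 ≈ ¥15 at Q = 6, and P = ¥4 falls below it — price never covers variable cost, so the firm shuts down and loses only its fixed cost.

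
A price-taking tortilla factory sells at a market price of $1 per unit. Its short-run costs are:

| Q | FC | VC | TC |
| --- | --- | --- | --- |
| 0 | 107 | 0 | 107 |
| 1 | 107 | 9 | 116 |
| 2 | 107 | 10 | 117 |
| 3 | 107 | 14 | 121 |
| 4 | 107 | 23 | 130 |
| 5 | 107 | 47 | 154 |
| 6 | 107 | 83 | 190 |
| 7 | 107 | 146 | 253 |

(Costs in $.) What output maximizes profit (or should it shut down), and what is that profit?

Tabulate TR − TC: Q=0: -107; Q=1: -115; Q=2: -115; Q=3: -118; Q=4: -126; Q=5: -149; Q=6: -184; Q=7: -246.
Profit is highest at Q = 0. Equivalently, the lowest AVC in the table is 14/3 ≈ $4.67 at Q = 3, and P = $1 falls below it — price never covers variable cost, so the firm shuts down and loses only its fixed cost.

Q = 0 (shut down); profit = -$107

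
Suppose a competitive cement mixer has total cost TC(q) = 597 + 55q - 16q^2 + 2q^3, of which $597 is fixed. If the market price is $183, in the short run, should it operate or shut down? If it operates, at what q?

Produce at q = 8

Strip out fixed cost: VC = 55q - 16q^2 + 2q^3. Then AVC = 55 - 16q + 2q^2 and MC = 55 - 32q + 6q^2.
The AVC parabola has its vertex at q = 16/4 = 4, where AVC = 55 - 16·4 + 2·4^2 = $23.
Because $183 ≥ $23, revenue can cover variable cost; the firm operates.
Set P = MC: 183 = 55 - 32q + 6q^2 → -128 - 32q + 6q^2 = 0. The roots are q = -8/3 and q = 8; the profit-maximizing output is on the rising part of MC, so q* = 8.
Check: AVC at q = 8 is $55 ≤ P, so revenue covers variable cost.
Profit = P·q − TC = 183·8 − 1037 = $427.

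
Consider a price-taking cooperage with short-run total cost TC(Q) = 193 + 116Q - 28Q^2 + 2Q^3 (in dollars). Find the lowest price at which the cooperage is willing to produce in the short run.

The shutdown price is the minimum of AVC. VC = 116Q - 28Q^2 + 2Q^3, so AVC = 116 - 28Q + 2Q^2.
dAVC/dQ = -28 + 4Q = 0 gives Q = 7. min AVC = 116 - 28·7 + 2·7^2 = 18.
So the shutdown price is $18.

$18 per unit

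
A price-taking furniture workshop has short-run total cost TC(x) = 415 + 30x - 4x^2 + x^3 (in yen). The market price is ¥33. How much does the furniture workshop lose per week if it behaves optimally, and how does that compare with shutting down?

AVC = 30 - 4x + x^2 has its minimum ¥26 at x = 2; price ¥33 clears that bar, so the firm operates.
MC = 30 - 8x + 3x^2. Setting P = MC and taking the root on the rising branch gives x* = 3.
TR = 33·3 = 99. TC = 415 + 81 = 496. Profit = 99 − 496 = -¥397.
By producing, the firm covers all variable cost plus ¥18 of fixed cost; shutting down would lose the full ¥415.

Profit = -¥397 at x = 3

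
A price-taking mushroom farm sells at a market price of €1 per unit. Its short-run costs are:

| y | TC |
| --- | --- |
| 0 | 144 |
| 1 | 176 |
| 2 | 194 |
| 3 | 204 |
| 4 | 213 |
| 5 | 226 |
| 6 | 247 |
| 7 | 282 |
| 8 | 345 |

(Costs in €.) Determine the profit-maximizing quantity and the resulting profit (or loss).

Tabulate TR − TC: y=0: -144; y=1: -175; y=2: -192; y=3: -201; y=4: -209; y=5: -221; y=6: -241; y=7: -275; y=8: -337.
Profit is highest at y = 0. Equivalently, the lowest AVC in the table is 82/5 ≈ €16.40 at y = 5, and P = €1 falls below it — price never covers variable cost, so the firm shuts down and loses only its fixed cost.

y = 0 (shut down); profit = -€144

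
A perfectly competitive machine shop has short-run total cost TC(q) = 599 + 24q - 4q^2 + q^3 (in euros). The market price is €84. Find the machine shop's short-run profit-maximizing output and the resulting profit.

AVC = 24 - 4q + q^2 has its minimum €20 at q = 2; price €84 clears that bar, so the firm operates.
With MC = 24 - 8q + 3q^2, P = MC on the upward-sloping part at q* = 6.
TR = 84·6 = 504. TC = 599 + 216 = 815. Profit = 504 − 815 = -€311.
Shutting down would mean losing the fixed cost of €599, so operating at a loss of €311 is better by €288.

Profit = -€311 at q = 6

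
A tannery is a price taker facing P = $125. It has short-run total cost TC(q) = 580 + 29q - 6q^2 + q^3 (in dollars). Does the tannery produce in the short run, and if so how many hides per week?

Produce at q = 8

Strip out fixed cost: VC = 29q - 6q^2 + q^3. Then AVC = 29 - 6q + q^2 and MC = 29 - 12q + 3q^2.
AVC hits its minimum where MC = AVC, at q = 3, giving min AVC = 29 - 6·3 + 3^2 = $20.
Because $125 ≥ $20, revenue can cover variable cost; the firm operates.
Solving P = MC: -96 - 12q + 3q^2 = 0 ⇒ q = -4 or 8. On the upward-sloping branch, q* = 8.
Check: AVC at q = 8 is $45 ≤ P, so revenue covers variable cost.
Profit = P·q − TC = 125·8 − 940 = $60.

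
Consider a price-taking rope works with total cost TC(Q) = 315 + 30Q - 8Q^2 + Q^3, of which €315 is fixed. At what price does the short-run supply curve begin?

€14 per unit

The firm shuts down when price falls below the minimum of average variable cost. AVC = VC/Q = 30 - 8Q + Q^2.
At the minimum of AVC, MC = AVC. MC = 30 - 16Q + 3Q^2; setting MC = AVC gives 2Q^2 - 8Q = 0, so Q = 4. min AVC = 14.
The firm shuts down for any P below €14.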